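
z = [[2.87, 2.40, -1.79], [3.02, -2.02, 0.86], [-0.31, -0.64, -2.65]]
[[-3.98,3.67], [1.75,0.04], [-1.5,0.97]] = z @ [[-0.2, 0.51], [-0.83, 0.51], [0.79, -0.55]]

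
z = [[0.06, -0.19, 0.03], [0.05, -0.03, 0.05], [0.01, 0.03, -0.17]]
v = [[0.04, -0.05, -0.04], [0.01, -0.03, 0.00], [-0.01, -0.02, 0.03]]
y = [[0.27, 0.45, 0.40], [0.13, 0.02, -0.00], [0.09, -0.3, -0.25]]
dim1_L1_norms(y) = [1.12, 0.15, 0.64]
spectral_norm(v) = 0.08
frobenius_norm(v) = 0.09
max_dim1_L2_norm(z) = 0.2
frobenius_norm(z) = 0.28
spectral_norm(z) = 0.23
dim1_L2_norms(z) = [0.2, 0.08, 0.17]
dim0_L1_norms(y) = [0.49, 0.77, 0.65]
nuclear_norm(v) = 0.12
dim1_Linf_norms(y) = [0.45, 0.13, 0.3]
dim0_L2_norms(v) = [0.04, 0.06, 0.05]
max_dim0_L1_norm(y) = 0.77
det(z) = -0.00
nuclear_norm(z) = 0.42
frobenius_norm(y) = 0.78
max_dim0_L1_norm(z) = 0.25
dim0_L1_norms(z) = [0.12, 0.25, 0.25]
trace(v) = 0.04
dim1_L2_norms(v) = [0.08, 0.03, 0.04]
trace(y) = 0.04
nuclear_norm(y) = 1.01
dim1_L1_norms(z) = [0.28, 0.13, 0.21]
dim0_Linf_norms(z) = [0.06, 0.19, 0.17]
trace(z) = -0.14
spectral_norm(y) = 0.74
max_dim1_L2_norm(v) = 0.08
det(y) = -0.00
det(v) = -0.00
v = y @ z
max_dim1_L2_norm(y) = 0.66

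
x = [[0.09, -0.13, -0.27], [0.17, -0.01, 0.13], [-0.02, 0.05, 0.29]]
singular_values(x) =[0.43, 0.2, 0.04]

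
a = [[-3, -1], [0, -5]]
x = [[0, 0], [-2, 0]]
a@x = [[2, 0], [10, 0]]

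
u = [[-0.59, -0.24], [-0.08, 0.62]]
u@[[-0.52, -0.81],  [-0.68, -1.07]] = [[0.47, 0.73], [-0.38, -0.60]]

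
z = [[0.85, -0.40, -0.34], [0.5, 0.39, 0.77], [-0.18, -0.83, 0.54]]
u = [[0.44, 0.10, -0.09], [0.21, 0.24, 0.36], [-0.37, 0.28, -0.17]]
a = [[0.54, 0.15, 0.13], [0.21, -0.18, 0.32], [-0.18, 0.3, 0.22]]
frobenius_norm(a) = 0.83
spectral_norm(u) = 0.64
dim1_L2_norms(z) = [1.0, 1.0, 1.01]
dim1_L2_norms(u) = [0.46, 0.48, 0.49]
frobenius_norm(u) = 0.83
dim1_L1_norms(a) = [0.82, 0.71, 0.7]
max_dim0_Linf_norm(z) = 0.85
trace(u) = 0.51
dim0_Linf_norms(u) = [0.44, 0.28, 0.36]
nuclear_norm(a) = 1.37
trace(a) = 0.58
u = z @ a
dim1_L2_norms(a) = [0.58, 0.42, 0.41]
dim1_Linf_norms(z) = [0.85, 0.77, 0.83]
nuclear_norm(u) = 1.38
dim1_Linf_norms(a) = [0.54, 0.32, 0.3]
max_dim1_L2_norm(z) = 1.01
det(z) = 1.00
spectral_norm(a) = 0.64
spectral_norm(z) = 1.01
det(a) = -0.08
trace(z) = 1.78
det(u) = -0.09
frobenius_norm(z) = 1.73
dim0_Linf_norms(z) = [0.85, 0.83, 0.77]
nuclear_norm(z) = 3.00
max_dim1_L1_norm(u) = 0.82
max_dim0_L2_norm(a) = 0.61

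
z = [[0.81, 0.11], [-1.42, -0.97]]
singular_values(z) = [1.87, 0.34]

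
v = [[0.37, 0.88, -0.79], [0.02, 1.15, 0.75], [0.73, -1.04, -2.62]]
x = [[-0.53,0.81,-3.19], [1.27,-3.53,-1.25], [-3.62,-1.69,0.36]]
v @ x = [[3.78, -1.47, -2.56], [-1.27, -5.31, -1.23], [7.78, 8.69, -1.97]]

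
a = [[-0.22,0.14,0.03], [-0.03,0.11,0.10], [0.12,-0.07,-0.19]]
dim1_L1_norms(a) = [0.39, 0.24, 0.38]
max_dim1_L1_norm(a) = 0.39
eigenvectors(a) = [[-0.22+0.29j, -0.22-0.29j, 0.41+0.00j],[-0.31-0.01j, -0.31+0.01j, (0.91+0j)],[(0.88+0j), (0.88-0j), -0.05+0.00j]]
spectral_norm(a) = 0.35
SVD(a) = [[-0.69,0.72,0.0], [-0.37,-0.36,0.86], [0.62,0.59,0.52]] @ diag([0.34652046877416354, 0.14960853288749434, 0.06957622875512508]) @ [[0.69, -0.52, -0.51], [-0.52, 0.14, -0.84], [0.51, 0.84, -0.18]]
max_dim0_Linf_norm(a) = 0.22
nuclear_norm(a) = 0.57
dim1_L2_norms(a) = [0.26, 0.15, 0.24]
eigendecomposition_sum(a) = [[(-0.11-0.05j), 0.05+0.02j, (0.01-0.04j)], [-0.02-0.10j, (0.01+0.05j), (0.03-0.02j)], [0.06+0.30j, -0.03-0.13j, -0.09+0.05j]] + [[-0.11+0.05j,0.05-0.02j,0.01+0.04j], [-0.02+0.10j,0.01-0.05j,0.03+0.02j], [(0.06-0.3j),-0.03+0.13j,(-0.09-0.05j)]] + [[0j, (0.04-0j), 0.01+0.00j], [0j, (0.09-0j), 0.03+0.00j], [-0.00-0.00j, -0.01+0.00j, (-0-0j)]]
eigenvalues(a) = [(-0.2+0.04j), (-0.2-0.04j), (0.09+0j)]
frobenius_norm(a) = 0.38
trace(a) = -0.30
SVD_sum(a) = [[-0.16, 0.12, 0.12],[-0.09, 0.07, 0.07],[0.15, -0.11, -0.11]] + [[-0.06, 0.01, -0.09], [0.03, -0.01, 0.05], [-0.05, 0.01, -0.07]] + [[0.00, 0.0, -0.0], [0.03, 0.05, -0.01], [0.02, 0.03, -0.01]]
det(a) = 0.00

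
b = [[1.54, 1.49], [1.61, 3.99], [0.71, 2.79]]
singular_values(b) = [5.52, 0.95]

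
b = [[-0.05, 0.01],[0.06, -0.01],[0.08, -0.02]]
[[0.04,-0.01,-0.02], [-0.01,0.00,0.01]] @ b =[[-0.00,  0.00],[0.00,  -0.0]]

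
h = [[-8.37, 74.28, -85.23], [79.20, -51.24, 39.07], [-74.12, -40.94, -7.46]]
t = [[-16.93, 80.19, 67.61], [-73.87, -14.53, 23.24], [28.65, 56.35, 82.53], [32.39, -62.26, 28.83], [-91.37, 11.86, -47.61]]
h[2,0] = -74.12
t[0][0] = -16.93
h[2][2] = -7.46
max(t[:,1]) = 80.19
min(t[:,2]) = -47.61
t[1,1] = -14.53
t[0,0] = -16.93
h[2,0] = -74.12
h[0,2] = -85.23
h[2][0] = -74.12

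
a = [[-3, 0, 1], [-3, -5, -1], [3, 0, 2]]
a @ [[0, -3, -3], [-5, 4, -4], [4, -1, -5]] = [[4, 8, 4], [21, -10, 34], [8, -11, -19]]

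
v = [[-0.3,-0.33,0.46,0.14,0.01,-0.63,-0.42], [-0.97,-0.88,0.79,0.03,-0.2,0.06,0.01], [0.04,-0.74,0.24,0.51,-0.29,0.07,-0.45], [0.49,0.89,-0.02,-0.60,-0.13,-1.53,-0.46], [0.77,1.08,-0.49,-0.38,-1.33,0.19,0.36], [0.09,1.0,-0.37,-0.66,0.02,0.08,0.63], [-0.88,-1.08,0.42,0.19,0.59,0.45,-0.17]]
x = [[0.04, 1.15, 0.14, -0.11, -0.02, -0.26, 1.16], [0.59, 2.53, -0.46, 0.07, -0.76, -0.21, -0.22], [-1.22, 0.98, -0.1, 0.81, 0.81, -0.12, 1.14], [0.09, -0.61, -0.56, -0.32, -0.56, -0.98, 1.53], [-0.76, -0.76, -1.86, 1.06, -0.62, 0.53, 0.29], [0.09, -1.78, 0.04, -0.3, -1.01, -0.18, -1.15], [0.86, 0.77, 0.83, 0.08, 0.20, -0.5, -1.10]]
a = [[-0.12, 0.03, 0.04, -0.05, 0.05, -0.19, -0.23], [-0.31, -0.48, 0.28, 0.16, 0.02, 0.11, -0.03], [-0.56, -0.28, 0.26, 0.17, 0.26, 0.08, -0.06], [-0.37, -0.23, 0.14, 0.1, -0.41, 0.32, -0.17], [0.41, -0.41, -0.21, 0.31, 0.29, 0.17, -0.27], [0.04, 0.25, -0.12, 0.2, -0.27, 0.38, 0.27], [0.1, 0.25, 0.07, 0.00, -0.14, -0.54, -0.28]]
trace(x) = 0.25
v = x @ a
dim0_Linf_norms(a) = [0.56, 0.48, 0.28, 0.31, 0.41, 0.54, 0.28]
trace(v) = -2.96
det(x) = -6.18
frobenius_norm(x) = 5.96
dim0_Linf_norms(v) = [0.97, 1.08, 0.79, 0.66, 1.33, 1.53, 0.63]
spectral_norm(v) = 3.29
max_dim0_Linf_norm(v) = 1.53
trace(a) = 0.15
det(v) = -0.00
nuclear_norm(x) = 13.02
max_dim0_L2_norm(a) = 0.86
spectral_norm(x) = 3.81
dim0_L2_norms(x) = [1.78, 3.66, 2.17, 1.41, 1.73, 1.28, 2.77]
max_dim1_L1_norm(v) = 4.6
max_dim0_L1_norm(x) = 8.58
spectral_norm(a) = 1.13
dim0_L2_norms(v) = [1.63, 2.36, 1.2, 1.12, 1.5, 1.73, 1.07]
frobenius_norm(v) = 4.16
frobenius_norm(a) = 1.78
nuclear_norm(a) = 3.90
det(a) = -0.00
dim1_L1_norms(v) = [2.29, 2.94, 2.34, 4.12, 4.6, 2.85, 3.78]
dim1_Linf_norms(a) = [0.23, 0.48, 0.56, 0.41, 0.41, 0.38, 0.54]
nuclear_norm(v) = 7.88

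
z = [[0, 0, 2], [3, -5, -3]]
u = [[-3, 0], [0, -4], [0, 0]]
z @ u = [[0, 0], [-9, 20]]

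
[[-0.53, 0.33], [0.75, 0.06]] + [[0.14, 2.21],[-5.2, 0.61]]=[[-0.39,  2.54], [-4.45,  0.67]]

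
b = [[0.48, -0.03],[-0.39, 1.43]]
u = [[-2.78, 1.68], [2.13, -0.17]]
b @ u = [[-1.4, 0.81],[4.13, -0.90]]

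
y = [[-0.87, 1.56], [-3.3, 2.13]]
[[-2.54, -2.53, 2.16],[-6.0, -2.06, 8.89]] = y @ [[1.20, -0.66, -2.81],[-0.96, -1.99, -0.18]]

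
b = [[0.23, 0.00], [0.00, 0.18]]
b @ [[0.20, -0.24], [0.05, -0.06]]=[[0.05, -0.06], [0.01, -0.01]]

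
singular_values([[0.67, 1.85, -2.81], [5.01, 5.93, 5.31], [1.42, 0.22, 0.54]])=[9.48, 3.43, 0.95]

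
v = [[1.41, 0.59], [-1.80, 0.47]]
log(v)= [[0.67, 0.5], [-1.52, -0.12]]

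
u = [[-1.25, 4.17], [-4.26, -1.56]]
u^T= [[-1.25, -4.26], [4.17, -1.56]]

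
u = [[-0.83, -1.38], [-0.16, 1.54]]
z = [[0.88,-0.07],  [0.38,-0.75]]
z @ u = [[-0.72, -1.32],[-0.20, -1.68]]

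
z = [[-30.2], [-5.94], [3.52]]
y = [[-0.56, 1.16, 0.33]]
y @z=[[11.18]]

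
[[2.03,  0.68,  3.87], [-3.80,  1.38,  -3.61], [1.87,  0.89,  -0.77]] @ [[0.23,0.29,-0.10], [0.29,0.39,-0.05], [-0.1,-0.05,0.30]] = [[0.28, 0.66, 0.92], [-0.11, -0.38, -0.77], [0.77, 0.93, -0.46]]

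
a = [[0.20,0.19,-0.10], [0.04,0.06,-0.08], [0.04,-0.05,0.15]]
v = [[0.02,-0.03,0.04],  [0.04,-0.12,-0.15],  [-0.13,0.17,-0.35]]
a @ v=[[0.02,-0.05,0.01], [0.01,-0.02,0.02], [-0.02,0.03,-0.04]]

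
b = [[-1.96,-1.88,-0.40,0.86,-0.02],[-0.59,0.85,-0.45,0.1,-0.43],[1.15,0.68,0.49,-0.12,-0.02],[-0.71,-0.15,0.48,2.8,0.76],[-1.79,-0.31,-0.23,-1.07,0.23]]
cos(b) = [[-0.32, -0.41, -0.67, -0.27, -0.57], [-0.30, 0.30, 0.17, -0.01, 0.24], [0.63, 0.42, 1.22, -0.19, 0.20], [0.40, -0.10, -0.59, -1.12, -0.80], [-1.14, -1.31, -0.18, 1.53, 1.05]]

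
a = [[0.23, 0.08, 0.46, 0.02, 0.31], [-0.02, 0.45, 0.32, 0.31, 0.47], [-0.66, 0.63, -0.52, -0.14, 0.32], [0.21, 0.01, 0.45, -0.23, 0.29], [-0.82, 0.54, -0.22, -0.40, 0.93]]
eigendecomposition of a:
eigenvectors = [[0.44+0.03j, (0.44-0.03j), 0.37+0.07j, (0.37-0.07j), 0.62+0.00j],[(0.81+0j), 0.81-0.00j, (0.19-0.31j), 0.19+0.31j, -0.12+0.00j],[(0.19+0.02j), 0.19-0.02j, (-0.55+0j), -0.55-0.00j, (-0.59+0j)],[0.25+0.04j, (0.25-0.04j), 0.36+0.39j, 0.36-0.39j, (0.04+0j)],[0.11+0.22j, 0.11-0.22j, 0.09+0.35j, 0.09-0.35j, (0.51+0j)]]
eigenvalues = [(0.67+0.15j), (0.67-0.15j), (-0.26+0.34j), (-0.26-0.34j), (0.03+0j)]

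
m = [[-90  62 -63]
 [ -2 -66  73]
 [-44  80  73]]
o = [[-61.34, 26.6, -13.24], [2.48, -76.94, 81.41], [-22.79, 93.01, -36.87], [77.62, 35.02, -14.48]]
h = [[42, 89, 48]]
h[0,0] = 42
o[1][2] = 81.41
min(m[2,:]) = -44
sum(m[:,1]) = 76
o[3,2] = -14.48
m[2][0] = -44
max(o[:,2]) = 81.41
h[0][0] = 42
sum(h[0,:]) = 179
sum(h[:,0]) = 42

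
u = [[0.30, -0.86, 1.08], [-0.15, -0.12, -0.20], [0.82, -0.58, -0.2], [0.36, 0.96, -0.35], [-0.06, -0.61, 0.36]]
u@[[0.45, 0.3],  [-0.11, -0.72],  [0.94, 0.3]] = [[1.24, 1.03], [-0.24, -0.02], [0.24, 0.6], [-0.27, -0.69], [0.38, 0.53]]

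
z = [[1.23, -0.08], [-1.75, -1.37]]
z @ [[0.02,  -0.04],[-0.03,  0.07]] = [[0.03,-0.05], [0.01,-0.03]]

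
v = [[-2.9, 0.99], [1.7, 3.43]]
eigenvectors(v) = [[-0.97, -0.15], [0.25, -0.99]]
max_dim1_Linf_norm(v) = 3.43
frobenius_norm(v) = 4.90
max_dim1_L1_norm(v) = 5.13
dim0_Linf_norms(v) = [2.9, 3.43]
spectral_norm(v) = 3.88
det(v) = -11.63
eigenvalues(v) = [-3.16, 3.69]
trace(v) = 0.53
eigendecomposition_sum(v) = [[-3.04, 0.46], [0.78, -0.12]] + [[0.14, 0.53],[0.92, 3.55]]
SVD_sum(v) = [[-0.63, -0.80], [2.31, 2.95]] + [[-2.27, 1.79], [-0.61, 0.48]]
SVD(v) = [[-0.26, 0.97], [0.97, 0.26]] @ diag([3.8819326487758508, 2.9959303914423825]) @ [[0.62,0.79], [-0.79,0.62]]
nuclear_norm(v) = 6.88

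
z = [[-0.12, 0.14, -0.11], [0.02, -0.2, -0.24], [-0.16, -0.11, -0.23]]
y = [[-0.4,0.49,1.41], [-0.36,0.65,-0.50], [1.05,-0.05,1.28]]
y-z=[[-0.28,0.35,1.52],[-0.38,0.85,-0.26],[1.21,0.06,1.51]]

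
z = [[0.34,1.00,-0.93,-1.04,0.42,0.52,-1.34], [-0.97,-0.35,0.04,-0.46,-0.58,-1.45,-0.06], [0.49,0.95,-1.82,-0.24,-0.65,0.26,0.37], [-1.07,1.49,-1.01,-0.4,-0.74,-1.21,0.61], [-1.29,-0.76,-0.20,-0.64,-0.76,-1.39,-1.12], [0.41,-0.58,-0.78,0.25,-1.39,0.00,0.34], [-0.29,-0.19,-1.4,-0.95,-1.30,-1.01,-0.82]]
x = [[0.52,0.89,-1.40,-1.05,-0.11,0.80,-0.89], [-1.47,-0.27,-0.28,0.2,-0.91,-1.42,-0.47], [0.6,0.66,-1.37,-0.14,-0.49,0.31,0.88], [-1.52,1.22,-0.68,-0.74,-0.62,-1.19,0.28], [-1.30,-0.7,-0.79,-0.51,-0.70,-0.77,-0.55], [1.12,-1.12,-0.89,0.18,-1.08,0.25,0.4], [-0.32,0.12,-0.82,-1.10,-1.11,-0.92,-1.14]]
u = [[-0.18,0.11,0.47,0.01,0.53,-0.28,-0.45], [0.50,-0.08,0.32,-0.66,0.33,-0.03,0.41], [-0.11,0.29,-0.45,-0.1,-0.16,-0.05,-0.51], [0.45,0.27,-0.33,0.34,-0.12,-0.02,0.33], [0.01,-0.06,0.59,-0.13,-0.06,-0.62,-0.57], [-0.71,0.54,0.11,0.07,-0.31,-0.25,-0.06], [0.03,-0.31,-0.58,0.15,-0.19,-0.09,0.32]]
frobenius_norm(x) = 6.00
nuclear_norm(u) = 5.70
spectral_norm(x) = 4.09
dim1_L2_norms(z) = [2.3, 1.93, 2.27, 2.63, 2.54, 1.8, 2.52]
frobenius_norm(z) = 6.09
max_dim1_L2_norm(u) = 1.04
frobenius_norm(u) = 2.40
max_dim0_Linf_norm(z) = 1.82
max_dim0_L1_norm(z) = 6.18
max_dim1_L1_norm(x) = 6.25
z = x + u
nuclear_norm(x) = 12.80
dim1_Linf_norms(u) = [0.53, 0.66, 0.51, 0.45, 0.62, 0.71, 0.58]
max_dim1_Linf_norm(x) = 1.52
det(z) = 0.27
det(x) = -2.38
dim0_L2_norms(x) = [2.85, 2.13, 2.54, 1.79, 2.09, 2.38, 1.9]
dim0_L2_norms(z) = [2.09, 2.28, 2.79, 1.7, 2.38, 2.62, 2.09]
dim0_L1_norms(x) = [6.85, 4.98, 6.23, 3.92, 5.02, 5.66, 4.61]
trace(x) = -3.45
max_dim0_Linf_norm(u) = 0.71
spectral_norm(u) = 1.53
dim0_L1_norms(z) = [4.86, 5.32, 6.18, 3.98, 5.84, 5.84, 4.66]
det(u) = -0.11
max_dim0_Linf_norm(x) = 1.52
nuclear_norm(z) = 12.41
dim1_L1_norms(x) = [5.66, 5.02, 4.45, 6.25, 5.32, 5.04, 5.53]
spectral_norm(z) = 4.17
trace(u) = -0.36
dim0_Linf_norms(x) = [1.52, 1.22, 1.4, 1.1, 1.11, 1.42, 1.14]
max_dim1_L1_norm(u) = 2.33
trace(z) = -3.81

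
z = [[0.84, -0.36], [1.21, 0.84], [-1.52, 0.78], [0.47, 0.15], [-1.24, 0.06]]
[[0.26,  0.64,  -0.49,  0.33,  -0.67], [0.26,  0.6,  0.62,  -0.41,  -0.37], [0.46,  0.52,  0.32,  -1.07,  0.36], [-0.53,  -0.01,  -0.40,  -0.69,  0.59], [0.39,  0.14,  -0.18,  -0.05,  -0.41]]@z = [[2.72, 0.07], [0.27, 0.81], [-0.42, 0.38], [-0.91, -0.2], [1.26, -0.20]]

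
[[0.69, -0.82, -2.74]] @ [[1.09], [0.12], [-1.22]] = [[4.00]]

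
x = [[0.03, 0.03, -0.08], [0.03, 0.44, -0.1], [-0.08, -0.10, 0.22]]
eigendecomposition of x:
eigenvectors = [[-0.94, 0.33, 0.13], [-0.02, -0.40, 0.92], [-0.35, -0.86, -0.38]]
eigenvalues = [0.0, 0.2, 0.49]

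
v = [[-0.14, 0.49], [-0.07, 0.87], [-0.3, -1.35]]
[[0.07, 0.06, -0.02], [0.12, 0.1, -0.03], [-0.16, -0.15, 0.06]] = v @[[-0.05,  -0.01,  -0.01], [0.13,  0.11,  -0.04]]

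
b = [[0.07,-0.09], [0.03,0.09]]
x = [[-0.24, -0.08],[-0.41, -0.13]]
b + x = [[-0.17, -0.17], [-0.38, -0.04]]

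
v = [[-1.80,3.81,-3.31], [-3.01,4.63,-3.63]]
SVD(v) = [[-0.63, -0.78], [-0.78, 0.63]] @ diag([8.488555394758567, 0.574915045998301]) @ [[0.41, -0.71, 0.58], [-0.86, -0.09, 0.5]]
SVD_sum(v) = [[-2.18,3.77,-3.08], [-2.70,4.66,-3.81]] + [[0.38, 0.04, -0.23], [-0.31, -0.03, 0.18]]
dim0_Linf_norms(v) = [3.01, 4.63, 3.63]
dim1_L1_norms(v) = [8.92, 11.27]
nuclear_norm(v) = 9.06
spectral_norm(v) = 8.49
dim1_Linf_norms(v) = [3.81, 4.63]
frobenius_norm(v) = 8.51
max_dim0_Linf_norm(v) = 4.63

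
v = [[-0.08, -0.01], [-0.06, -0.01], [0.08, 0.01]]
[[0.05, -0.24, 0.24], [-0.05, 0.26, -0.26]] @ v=[[0.03, 0.0], [-0.03, -0.0]]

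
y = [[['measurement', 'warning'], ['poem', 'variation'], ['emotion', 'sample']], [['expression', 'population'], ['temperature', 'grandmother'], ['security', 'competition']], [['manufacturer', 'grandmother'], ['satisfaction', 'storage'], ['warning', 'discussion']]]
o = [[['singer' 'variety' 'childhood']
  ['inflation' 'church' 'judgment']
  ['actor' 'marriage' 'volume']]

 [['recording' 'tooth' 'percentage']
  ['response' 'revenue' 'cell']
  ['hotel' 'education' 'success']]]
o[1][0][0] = 'recording'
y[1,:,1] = ['population', 'grandmother', 'competition']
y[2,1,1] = 'storage'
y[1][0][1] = 'population'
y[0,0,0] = 'measurement'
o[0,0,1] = 'variety'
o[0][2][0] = 'actor'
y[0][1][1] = 'variation'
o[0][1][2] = 'judgment'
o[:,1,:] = [['inflation', 'church', 'judgment'], ['response', 'revenue', 'cell']]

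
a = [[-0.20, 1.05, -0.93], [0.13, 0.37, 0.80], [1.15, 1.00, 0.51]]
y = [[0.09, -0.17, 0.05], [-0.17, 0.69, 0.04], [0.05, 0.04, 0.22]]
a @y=[[-0.24, 0.72, -0.17], [-0.01, 0.27, 0.20], [-0.04, 0.51, 0.21]]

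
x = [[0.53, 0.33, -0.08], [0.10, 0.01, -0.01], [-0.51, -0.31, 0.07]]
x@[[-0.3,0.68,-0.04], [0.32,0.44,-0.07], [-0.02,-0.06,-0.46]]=[[-0.05, 0.51, -0.01], [-0.03, 0.07, -0.0], [0.05, -0.49, 0.01]]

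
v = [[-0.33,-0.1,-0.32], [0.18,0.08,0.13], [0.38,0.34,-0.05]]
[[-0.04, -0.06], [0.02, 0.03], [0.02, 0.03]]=v@ [[0.0, -0.08], [0.08, 0.20], [0.1, 0.22]]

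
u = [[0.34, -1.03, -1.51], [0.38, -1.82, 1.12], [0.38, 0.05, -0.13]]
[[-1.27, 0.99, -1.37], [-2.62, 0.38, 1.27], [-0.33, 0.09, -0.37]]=u@ [[-1.06, 0.17, -0.62],  [1.12, -0.39, -0.25],  [-0.16, -0.35, 0.94]]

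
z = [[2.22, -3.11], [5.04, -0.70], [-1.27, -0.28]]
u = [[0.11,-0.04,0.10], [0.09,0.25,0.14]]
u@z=[[-0.08, -0.34], [1.28, -0.49]]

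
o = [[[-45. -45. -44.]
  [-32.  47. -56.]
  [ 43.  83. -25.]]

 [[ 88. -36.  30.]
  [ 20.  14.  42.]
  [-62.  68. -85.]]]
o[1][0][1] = -36.0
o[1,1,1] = 14.0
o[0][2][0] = 43.0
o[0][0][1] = -45.0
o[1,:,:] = [[88.0, -36.0, 30.0], [20.0, 14.0, 42.0], [-62.0, 68.0, -85.0]]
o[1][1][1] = 14.0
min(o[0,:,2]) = -56.0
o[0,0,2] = -44.0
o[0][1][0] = -32.0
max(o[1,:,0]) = 88.0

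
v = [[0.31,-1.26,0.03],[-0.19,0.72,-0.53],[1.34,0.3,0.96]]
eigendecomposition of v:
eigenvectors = [[0.49+0.00j, -0.47+0.33j, -0.47-0.33j], [(-0.5+0j), (0.15+0.31j), 0.15-0.31j], [(0.72+0j), (0.74+0j), (0.74-0j)]]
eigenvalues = [(1.66+0j), (0.17+0.72j), (0.17-0.72j)]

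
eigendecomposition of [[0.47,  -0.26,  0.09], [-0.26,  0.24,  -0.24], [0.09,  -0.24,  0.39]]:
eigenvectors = [[-0.65, 0.66, 0.38], [0.56, 0.08, 0.83], [-0.51, -0.75, 0.42]]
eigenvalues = [0.76, 0.34, -0.0]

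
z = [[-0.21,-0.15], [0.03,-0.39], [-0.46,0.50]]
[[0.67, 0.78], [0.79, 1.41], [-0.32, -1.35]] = z@[[-1.64, -1.09], [-2.14, -3.7]]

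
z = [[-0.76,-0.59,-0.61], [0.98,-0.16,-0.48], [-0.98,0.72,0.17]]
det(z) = -0.76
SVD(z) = [[-0.28, -0.95, 0.12], [0.64, -0.1, 0.76], [-0.71, 0.29, 0.64]] @ diag([1.626902977434322, 1.0928328228188395, 0.4252095052855085]) @ [[0.95,-0.27,-0.16], [0.31,0.72,0.62], [0.06,0.64,-0.77]]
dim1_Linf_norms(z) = [0.76, 0.98, 0.98]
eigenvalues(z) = [(-1.11+0j), (0.18+0.81j), (0.18-0.81j)]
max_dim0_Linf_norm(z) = 0.98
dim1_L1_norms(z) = [1.96, 1.62, 1.87]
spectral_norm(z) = 1.63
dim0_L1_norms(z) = [2.72, 1.47, 1.26]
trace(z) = -0.75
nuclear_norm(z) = 3.14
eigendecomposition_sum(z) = [[-0.75+0.00j, (-0.15+0j), -0.41+0.00j], [(0.37-0j), 0.08-0.00j, 0.21-0.00j], [(-0.78+0j), -0.16+0.00j, (-0.44+0j)]] + [[-0.01+0.14j,-0.22-0.01j,(-0.1-0.14j)], [(0.3+0.08j),-0.12+0.48j,-0.34+0.16j], [-0.10-0.28j,0.44-0.16j,0.30+0.19j]] + [[(-0.01-0.14j), (-0.22+0.01j), (-0.1+0.14j)], [(0.3-0.08j), (-0.12-0.48j), -0.34-0.16j], [-0.10+0.28j, 0.44+0.16j, (0.3-0.19j)]]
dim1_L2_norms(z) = [1.14, 1.1, 1.23]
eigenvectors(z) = [[(-0.65+0j), 0.06+0.30j, 0.06-0.30j], [(0.33+0j), (0.69+0j), 0.69-0.00j], [-0.68+0.00j, (-0.36-0.55j), -0.36+0.55j]]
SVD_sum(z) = [[-0.44,  0.13,  0.07],  [1.0,  -0.29,  -0.17],  [-1.09,  0.32,  0.18]] + [[-0.32,  -0.75,  -0.64],[-0.03,  -0.08,  -0.07],[0.10,  0.23,  0.2]] + [[0.00, 0.03, -0.04],[0.02, 0.21, -0.25],[0.02, 0.17, -0.21]]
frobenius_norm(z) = 2.01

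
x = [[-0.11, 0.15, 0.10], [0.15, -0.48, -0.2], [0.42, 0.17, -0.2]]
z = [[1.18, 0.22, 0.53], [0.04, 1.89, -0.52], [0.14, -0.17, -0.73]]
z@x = [[0.13, 0.16, -0.03], [0.06, -0.99, -0.27], [-0.35, -0.02, 0.19]]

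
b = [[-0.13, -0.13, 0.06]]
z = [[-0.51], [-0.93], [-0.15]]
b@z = [[0.18]]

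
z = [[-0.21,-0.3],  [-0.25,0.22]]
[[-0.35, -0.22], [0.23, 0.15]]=z @ [[0.07, 0.04], [1.13, 0.71]]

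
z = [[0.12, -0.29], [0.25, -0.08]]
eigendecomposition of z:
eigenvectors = [[0.73+0.00j, (0.73-0j)], [(0.25-0.63j), 0.25+0.63j]]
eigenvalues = [(0.02+0.25j), (0.02-0.25j)]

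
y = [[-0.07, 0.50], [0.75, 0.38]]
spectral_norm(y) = 0.86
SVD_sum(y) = [[0.19, 0.14], [0.68, 0.48]] + [[-0.26, 0.36], [0.07, -0.1]]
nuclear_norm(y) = 1.33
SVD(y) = [[0.27, 0.96], [0.96, -0.27]] @ diag([0.86338959029672, 0.4651434352619223]) @ [[0.81, 0.58], [-0.58, 0.81]]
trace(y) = 0.31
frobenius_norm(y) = 0.98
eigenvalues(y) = [-0.5, 0.81]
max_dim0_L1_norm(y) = 0.88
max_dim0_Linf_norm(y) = 0.75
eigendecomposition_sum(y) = [[-0.33, 0.19], [0.29, -0.16]] + [[0.26, 0.31], [0.46, 0.54]]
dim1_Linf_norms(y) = [0.5, 0.75]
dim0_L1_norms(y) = [0.82, 0.88]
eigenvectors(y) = [[-0.76, -0.5], [0.65, -0.87]]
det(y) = -0.40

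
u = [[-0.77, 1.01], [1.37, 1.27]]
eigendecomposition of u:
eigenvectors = [[-0.88, -0.36], [0.47, -0.93]]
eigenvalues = [-1.31, 1.81]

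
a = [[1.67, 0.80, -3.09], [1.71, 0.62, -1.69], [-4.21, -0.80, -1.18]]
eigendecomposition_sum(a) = [[2.76,0.86,-1.68], [2.05,0.64,-1.25], [-2.24,-0.69,1.36]] + [[-1.09, -0.06, -1.41], [-0.34, -0.02, -0.44], [-1.97, -0.11, -2.54]] + [[0.0, -0.00, -0.0], [-0.0, 0.00, 0.0], [-0.0, 0.0, 0.0]]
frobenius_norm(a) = 6.24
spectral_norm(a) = 5.09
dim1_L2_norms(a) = [3.6, 2.48, 4.44]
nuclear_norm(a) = 8.69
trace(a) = 1.11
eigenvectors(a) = [[0.67, 0.48, -0.22], [0.5, 0.15, 0.97], [-0.54, 0.86, 0.13]]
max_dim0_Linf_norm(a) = 4.21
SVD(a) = [[-0.52, -0.68, 0.52],[-0.44, -0.31, -0.85],[0.74, -0.66, -0.14]] @ diag([5.094424232095783, 3.597907909530768, 0.0006465069526435042]) @ [[-0.92, -0.25, 0.29], [0.31, -0.06, 0.95], [0.22, -0.97, -0.13]]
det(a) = -0.01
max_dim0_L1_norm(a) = 7.59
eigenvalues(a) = [4.76, -3.65, 0.0]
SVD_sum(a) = [[2.43,0.66,-0.76], [2.05,0.56,-0.64], [-3.47,-0.94,1.08]] + [[-0.76, 0.14, -2.33],[-0.34, 0.06, -1.05],[-0.74, 0.14, -2.26]] + [[0.0, -0.00, -0.00],[-0.0, 0.00, 0.0],[-0.00, 0.00, 0.00]]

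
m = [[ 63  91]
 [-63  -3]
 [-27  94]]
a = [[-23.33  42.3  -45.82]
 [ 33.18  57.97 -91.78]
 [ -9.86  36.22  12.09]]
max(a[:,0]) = 33.18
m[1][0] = -63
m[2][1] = 94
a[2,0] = -9.86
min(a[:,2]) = -91.78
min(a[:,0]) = -23.33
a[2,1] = 36.22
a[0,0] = -23.33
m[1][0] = -63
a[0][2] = -45.82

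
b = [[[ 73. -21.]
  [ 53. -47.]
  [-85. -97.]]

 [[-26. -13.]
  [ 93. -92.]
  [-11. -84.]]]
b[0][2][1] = -97.0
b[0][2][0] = -85.0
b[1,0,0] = -26.0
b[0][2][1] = -97.0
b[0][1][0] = 53.0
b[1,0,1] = -13.0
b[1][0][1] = -13.0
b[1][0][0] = -26.0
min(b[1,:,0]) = -26.0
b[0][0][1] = -21.0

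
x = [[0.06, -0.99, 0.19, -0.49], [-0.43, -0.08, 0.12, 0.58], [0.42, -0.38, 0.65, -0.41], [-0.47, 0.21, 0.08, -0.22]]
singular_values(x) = [1.39, 0.72, 0.55, 0.51]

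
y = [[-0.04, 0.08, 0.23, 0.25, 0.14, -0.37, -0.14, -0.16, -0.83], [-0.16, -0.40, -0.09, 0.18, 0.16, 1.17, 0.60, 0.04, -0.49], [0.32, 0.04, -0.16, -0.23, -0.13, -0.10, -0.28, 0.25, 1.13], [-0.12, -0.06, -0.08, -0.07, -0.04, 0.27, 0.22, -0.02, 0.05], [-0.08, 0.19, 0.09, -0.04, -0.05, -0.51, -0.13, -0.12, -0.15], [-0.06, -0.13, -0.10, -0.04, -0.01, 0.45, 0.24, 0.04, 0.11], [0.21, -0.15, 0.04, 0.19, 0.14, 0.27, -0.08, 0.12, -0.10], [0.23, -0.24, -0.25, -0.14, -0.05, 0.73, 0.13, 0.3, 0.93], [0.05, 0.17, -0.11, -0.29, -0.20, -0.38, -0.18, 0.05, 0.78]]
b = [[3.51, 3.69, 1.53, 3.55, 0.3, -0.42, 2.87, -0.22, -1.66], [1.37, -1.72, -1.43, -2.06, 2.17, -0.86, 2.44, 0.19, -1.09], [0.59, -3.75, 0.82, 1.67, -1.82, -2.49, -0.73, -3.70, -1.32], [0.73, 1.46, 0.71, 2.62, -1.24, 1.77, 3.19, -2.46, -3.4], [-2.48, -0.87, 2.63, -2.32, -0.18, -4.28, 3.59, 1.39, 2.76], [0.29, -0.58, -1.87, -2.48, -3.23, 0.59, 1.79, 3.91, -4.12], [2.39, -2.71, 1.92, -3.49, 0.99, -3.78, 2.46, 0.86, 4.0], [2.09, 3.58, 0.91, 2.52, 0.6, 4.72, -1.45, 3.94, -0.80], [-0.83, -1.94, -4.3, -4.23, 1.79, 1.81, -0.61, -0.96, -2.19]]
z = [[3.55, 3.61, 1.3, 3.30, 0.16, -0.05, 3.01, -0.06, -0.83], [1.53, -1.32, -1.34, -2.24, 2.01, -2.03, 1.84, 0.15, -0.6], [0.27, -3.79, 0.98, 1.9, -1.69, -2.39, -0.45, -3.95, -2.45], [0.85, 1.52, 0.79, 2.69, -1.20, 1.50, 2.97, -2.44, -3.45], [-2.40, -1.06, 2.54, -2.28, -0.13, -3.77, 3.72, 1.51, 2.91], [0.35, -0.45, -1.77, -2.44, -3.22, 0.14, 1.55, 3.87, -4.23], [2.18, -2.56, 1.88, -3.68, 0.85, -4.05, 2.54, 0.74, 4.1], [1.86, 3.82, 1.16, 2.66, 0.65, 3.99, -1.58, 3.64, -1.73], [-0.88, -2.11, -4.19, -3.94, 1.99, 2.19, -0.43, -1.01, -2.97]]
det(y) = 0.00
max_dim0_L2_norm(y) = 1.93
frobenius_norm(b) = 21.53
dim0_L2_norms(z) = [5.53, 7.64, 6.09, 8.61, 4.88, 7.96, 6.84, 7.33, 8.6]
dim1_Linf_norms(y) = [0.83, 1.17, 1.13, 0.27, 0.51, 0.45, 0.27, 0.93, 0.78]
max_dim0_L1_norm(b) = 24.94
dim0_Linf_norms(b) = [3.51, 3.75, 4.3, 4.23, 3.23, 4.72, 3.59, 3.94, 4.12]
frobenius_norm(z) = 21.49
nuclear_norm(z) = 53.19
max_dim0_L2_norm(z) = 8.61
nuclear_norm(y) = 4.66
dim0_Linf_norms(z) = [3.55, 3.82, 4.19, 3.94, 3.22, 4.05, 3.72, 3.95, 4.23]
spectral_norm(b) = 12.90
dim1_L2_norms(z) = [6.93, 4.78, 7.03, 6.42, 7.57, 7.42, 8.33, 7.85, 7.56]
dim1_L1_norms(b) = [17.75, 13.33, 16.89, 17.58, 20.5, 18.86, 22.6, 20.61, 18.66]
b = y + z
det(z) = -1811.50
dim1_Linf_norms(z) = [3.61, 2.24, 3.95, 3.45, 3.77, 4.23, 4.1, 3.99, 4.19]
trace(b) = 9.85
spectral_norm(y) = 2.12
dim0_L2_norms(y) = [0.5, 0.58, 0.43, 0.54, 0.36, 1.67, 0.8, 0.46, 1.93]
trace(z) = 9.12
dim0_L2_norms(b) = [5.66, 7.6, 6.24, 8.63, 4.97, 8.29, 7.04, 7.36, 7.95]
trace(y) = 0.73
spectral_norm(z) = 12.97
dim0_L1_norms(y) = [1.27, 1.46, 1.15, 1.43, 0.92, 4.25, 2.0, 1.1, 4.57]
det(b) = -376425.79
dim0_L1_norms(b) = [14.28, 20.3, 16.12, 24.94, 12.32, 20.72, 19.13, 17.63, 21.34]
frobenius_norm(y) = 2.93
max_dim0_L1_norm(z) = 25.13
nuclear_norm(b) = 53.86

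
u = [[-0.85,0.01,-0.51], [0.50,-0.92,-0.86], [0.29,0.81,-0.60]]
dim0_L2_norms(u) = [1.03, 1.23, 1.17]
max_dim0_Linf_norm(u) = 0.92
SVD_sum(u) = [[-0.0, 0.00, 0.00], [0.46, -1.00, -0.78], [-0.05, 0.11, 0.09]] + [[-0.02, 0.28, -0.37], [-0.01, 0.07, -0.09], [-0.05, 0.57, -0.76]] + [[-0.82, -0.27, -0.15], [0.04, 0.01, 0.01], [0.39, 0.13, 0.07]]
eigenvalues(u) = [(-1.09+0j), (-0.64+0.94j), (-0.64-0.94j)]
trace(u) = -2.37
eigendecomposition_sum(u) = [[(-0.79-0j), 0.42+0.00j, -0.08+0.00j], [0.50+0.00j, (-0.27-0j), 0.05-0.00j], [-0.36-0.00j, 0.19+0.00j, -0.04+0.00j]] + [[-0.03+0.17j, (-0.21+0.13j), (-0.22-0.2j)],  [0.00+0.32j, -0.33+0.30j, -0.45-0.28j],  [(0.32-0j), 0.31+0.33j, (-0.28+0.47j)]] + [[-0.03-0.17j, (-0.21-0.13j), (-0.22+0.2j)], [-0.32j, -0.33-0.30j, (-0.45+0.28j)], [(0.32+0j), (0.31-0.33j), (-0.28-0.47j)]]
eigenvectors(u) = [[-0.79+0.00j, 0.07-0.35j, 0.07+0.35j], [0.50+0.00j, 0.01-0.65j, 0.01+0.65j], [(-0.36+0j), (-0.67+0j), (-0.67-0j)]]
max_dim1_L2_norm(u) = 1.35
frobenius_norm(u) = 1.98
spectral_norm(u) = 1.36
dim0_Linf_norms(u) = [0.85, 0.92, 0.86]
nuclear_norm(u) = 3.39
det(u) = -1.40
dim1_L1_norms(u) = [1.37, 2.28, 1.7]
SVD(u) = [[-0.0, -0.43, -0.9], [0.99, -0.10, 0.05], [-0.11, -0.9, 0.43]] @ diag([1.3585007851622615, 1.059839457884764, 0.9747389087463629]) @ [[0.34, -0.74, -0.58], [0.05, -0.60, 0.80], [0.94, 0.31, 0.17]]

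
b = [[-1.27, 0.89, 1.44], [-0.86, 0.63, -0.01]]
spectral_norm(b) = 2.27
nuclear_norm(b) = 2.95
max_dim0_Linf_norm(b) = 1.44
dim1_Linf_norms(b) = [1.44, 0.86]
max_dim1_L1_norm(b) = 3.6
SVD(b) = [[-0.93, -0.38],[-0.38, 0.93]] @ diag([2.268894605010613, 0.6836060790789799]) @ [[0.66, -0.47, -0.59], [-0.46, 0.36, -0.81]]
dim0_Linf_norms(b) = [1.27, 0.89, 1.44]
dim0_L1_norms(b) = [2.13, 1.52, 1.45]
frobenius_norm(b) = 2.37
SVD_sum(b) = [[-1.39,0.98,1.23], [-0.57,0.4,0.5]] + [[0.12, -0.09, 0.21], [-0.29, 0.23, -0.51]]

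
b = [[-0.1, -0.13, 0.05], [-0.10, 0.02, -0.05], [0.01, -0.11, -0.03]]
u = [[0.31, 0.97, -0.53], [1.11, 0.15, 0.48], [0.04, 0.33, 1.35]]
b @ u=[[-0.17, -0.10, 0.06], [-0.01, -0.11, -0.00], [-0.12, -0.02, -0.1]]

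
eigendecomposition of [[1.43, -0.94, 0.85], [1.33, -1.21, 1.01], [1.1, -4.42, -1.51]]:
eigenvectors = [[(0.83+0j), -0.16-0.28j, -0.16+0.28j], [0.39+0.00j, (-0.15-0.4j), -0.15+0.40j], [(-0.4+0j), (0.85+0j), 0.85-0.00j]]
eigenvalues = [(0.58+0j), (-0.93+1.71j), (-0.93-1.71j)]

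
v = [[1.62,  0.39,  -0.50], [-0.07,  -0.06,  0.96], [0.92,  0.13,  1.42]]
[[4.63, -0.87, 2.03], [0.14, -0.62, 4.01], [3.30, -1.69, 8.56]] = v @ [[3.84, -0.80, 2.17], [-3.84, 0.2, 1.89], [0.19, -0.69, 4.45]]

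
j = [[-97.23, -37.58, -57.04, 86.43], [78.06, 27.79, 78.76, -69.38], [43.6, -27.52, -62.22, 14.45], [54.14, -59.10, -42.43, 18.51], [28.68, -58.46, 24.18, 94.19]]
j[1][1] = 27.79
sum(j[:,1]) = -154.87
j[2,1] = -27.52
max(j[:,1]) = 27.79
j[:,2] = [-57.04, 78.76, -62.22, -42.43, 24.18]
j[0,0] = -97.23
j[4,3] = 94.19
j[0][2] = -57.04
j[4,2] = 24.18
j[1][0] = 78.06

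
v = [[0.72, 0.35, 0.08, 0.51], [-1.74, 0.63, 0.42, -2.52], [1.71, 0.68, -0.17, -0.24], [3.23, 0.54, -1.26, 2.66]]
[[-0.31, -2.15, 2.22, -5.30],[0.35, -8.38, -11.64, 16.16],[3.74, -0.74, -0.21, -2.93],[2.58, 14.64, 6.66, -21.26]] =v @ [[2.26, -0.23, 2.34, -1.74],[-1.54, -3.50, -3.87, -2.42],[-2.02, -12.65, 5.18, -1.4],[-2.42, 0.5, 2.90, -6.05]]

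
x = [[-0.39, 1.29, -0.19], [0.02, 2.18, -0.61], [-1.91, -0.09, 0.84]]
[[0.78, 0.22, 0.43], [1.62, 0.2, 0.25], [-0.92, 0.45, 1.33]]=x@[[0.57, -0.34, -0.73], [0.82, 0.03, 0.10], [0.29, -0.23, -0.07]]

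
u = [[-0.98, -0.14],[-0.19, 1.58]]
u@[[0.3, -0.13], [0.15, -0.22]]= [[-0.32, 0.16], [0.18, -0.32]]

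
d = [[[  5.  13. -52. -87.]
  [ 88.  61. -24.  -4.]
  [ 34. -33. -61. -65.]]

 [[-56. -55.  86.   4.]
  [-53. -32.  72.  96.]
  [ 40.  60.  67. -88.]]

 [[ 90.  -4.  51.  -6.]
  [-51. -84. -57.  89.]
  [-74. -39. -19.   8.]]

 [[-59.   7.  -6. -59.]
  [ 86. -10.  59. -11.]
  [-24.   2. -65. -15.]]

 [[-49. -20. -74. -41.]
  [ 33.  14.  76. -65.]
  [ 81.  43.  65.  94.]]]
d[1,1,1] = -32.0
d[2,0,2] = 51.0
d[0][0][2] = -52.0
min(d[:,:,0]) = -74.0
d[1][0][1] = -55.0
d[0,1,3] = -4.0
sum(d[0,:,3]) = -156.0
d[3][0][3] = -59.0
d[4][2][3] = 94.0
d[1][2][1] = 60.0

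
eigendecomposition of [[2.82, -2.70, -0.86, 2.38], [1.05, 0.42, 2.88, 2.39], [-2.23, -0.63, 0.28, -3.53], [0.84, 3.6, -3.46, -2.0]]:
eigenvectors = [[(-0.33+0j), -0.70+0.00j, (0.62+0j), (0.62-0j)],[(-0.41+0j), 0.03+0.00j, (-0.16-0.41j), (-0.16+0.41j)],[(0.31+0j), (0.61+0j), (0.39-0.12j), 0.39+0.12j],[0.79+0.00j, (-0.37+0j), (-0.5-0.08j), -0.50+0.08j]]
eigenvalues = [(-5.56+0j), (4.96+0j), (1.06+1.64j), (1.06-1.64j)]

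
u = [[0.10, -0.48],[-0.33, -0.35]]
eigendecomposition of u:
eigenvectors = [[0.90, 0.58], [-0.44, 0.82]]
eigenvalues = [0.33, -0.58]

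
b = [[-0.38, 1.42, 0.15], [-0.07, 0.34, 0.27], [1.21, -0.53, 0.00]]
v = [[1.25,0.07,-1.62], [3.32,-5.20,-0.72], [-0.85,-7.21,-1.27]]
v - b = [[1.63, -1.35, -1.77],[3.39, -5.54, -0.99],[-2.06, -6.68, -1.27]]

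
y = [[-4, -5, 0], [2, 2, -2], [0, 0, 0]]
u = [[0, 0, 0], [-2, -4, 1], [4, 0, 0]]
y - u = [[-4, -5, 0], [4, 6, -3], [-4, 0, 0]]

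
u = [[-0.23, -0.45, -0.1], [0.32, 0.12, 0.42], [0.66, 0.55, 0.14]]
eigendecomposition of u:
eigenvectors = [[(-0.5+0.28j),(-0.5-0.28j),(-0.41+0j)], [0.58+0.00j,0.58-0.00j,(-0.38+0j)], [(0.54+0.21j),0.54-0.21j,(0.83+0j)]]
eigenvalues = [(0.24+0.3j), (0.24-0.3j), (-0.44+0j)]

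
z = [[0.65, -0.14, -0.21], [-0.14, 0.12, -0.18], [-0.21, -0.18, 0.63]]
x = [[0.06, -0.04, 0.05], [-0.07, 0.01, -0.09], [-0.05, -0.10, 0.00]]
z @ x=[[0.06, -0.01, 0.05], [-0.01, 0.02, -0.02], [-0.03, -0.06, 0.01]]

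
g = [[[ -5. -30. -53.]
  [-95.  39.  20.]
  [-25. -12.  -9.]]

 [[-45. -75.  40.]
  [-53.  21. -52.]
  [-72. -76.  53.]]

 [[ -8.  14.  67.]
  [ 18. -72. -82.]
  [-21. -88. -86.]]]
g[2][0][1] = 14.0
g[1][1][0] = -53.0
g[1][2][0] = -72.0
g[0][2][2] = -9.0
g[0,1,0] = -95.0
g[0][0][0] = -5.0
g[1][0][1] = -75.0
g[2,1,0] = 18.0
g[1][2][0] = -72.0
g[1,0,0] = -45.0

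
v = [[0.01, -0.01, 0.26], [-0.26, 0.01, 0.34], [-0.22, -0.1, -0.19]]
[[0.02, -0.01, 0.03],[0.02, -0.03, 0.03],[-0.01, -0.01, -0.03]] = v @ [[0.01, 0.05, 0.03], [0.00, 0.08, 0.02], [0.06, -0.05, 0.10]]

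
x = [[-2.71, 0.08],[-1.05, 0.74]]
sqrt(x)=[[-0.01+1.65j, 0.02-0.04j],[(-0.26+0.51j), 0.85-0.01j]]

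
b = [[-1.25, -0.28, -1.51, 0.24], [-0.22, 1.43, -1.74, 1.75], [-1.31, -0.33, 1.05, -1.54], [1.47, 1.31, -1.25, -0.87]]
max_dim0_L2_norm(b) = 2.82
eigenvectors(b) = [[(-0.12+0j), 0.33+0.00j, -0.12+0.41j, (-0.12-0.41j)], [(-0.77+0j), (-0.87+0j), (-0.29+0.1j), (-0.29-0.1j)], [0.46+0.00j, -0.36+0.00j, (0.26+0.23j), 0.26-0.23j], [-0.42+0.00j, -0.11+0.00j, (0.78+0j), 0.78-0.00j]]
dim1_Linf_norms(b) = [1.51, 1.75, 1.54, 1.47]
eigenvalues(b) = [(3.37+0j), (1.01+0j), (-2.01+0.56j), (-2.01-0.56j)]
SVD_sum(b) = [[0.17, 0.36, -0.56, 0.39],[0.59, 1.21, -1.92, 1.34],[-0.43, -0.87, 1.38, -0.96],[0.3, 0.61, -0.97, 0.68]] + [[-1.20, -0.43, -0.2, 0.64], [-0.64, -0.23, -0.1, 0.34], [-0.31, -0.11, -0.05, 0.16], [1.53, 0.54, 0.25, -0.81]] + [[-0.38,0.20,-0.52,-0.76], [0.02,-0.01,0.03,0.04], [-0.39,0.2,-0.53,-0.77], [-0.37,0.19,-0.51,-0.74]] + [[0.16, -0.4, -0.23, -0.03], [-0.19, 0.46, 0.26, 0.04], [-0.18, 0.45, 0.25, 0.03], [0.01, -0.03, -0.02, -0.0]]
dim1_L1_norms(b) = [3.28, 5.14, 4.23, 4.9]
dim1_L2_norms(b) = [1.99, 2.86, 2.3, 2.49]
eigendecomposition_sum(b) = [[(0.16+0j),0.18+0.00j,(-0.36-0j),(0.22-0j)],[1.01+0.00j,(1.15+0j),(-2.25-0j),1.35-0.00j],[(-0.6-0j),-0.68-0.00j,1.33+0.00j,(-0.8+0j)],[0.55+0.00j,0.62+0.00j,-1.21-0.00j,(0.73-0j)]] + [[0.20+0.00j, (-0.21+0j), (-0.26-0j), (0.04+0j)],[-0.52-0.00j, (0.55-0j), 0.68+0.00j, -0.11+0.00j],[-0.21-0.00j, 0.23-0.00j, (0.28+0j), (-0.05+0j)],[-0.06-0.00j, (0.07-0j), (0.08+0j), (-0.01+0j)]] + [[-0.81+0.04j, -0.13+0.14j, (-0.44-0.17j), (-0.01-0.46j)], [(-0.36-0.45j), (-0.13-0.01j), -0.09-0.33j, (0.26-0.2j)], [-0.25+0.62j, (0.06+0.14j), (-0.28+0.28j), (-0.35-0.15j)], [0.49+1.39j, (0.31+0.15j), -0.06+0.87j, -0.79+0.26j]] + [[(-0.81-0.04j), (-0.13-0.14j), (-0.44+0.17j), (-0.01+0.46j)], [(-0.36+0.45j), (-0.13+0.01j), (-0.09+0.33j), (0.26+0.2j)], [-0.25-0.62j, 0.06-0.14j, (-0.28-0.28j), -0.35+0.15j], [0.49-1.39j, (0.31-0.15j), -0.06-0.87j, (-0.79-0.26j)]]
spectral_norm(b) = 3.68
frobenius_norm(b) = 4.86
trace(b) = 0.36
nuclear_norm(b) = 8.85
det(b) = 14.88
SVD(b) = [[0.22, -0.58, -0.58, 0.53], [0.73, -0.31, 0.03, -0.61], [-0.53, -0.15, -0.59, -0.59], [0.37, 0.74, -0.56, 0.04]] @ diag([3.6815011387850314, 2.4805743265309648, 1.7583713320317786, 0.9267851068984426]) @ [[0.22, 0.45, -0.71, 0.5], [0.84, 0.30, 0.14, -0.44], [0.38, -0.19, 0.51, 0.75], [0.33, -0.82, -0.46, -0.06]]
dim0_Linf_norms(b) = [1.47, 1.43, 1.74, 1.75]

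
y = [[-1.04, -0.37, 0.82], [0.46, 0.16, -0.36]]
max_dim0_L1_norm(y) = 1.5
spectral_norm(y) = 1.50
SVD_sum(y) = [[-1.04, -0.37, 0.82],[0.46, 0.16, -0.36]] + [[0.00,-0.00,0.00],  [0.00,-0.0,0.0]]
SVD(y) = [[-0.92, 0.4], [0.40, 0.92]] @ diag([1.502560601032523, 0.003411777364365665]) @ [[0.76,0.27,-0.60],[0.52,-0.79,0.31]]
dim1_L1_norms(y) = [2.23, 0.98]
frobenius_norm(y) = 1.50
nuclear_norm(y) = 1.51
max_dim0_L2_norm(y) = 1.14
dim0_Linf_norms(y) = [1.04, 0.37, 0.82]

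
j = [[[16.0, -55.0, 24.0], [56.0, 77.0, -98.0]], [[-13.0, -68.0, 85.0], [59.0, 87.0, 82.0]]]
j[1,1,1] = 87.0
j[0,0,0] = 16.0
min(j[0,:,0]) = 16.0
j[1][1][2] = 82.0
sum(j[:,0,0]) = 3.0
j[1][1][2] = 82.0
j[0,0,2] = 24.0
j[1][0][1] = -68.0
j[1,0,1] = -68.0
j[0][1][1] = 77.0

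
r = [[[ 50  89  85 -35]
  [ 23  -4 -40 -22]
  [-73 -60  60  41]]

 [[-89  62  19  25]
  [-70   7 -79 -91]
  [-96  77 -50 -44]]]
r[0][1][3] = -22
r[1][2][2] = -50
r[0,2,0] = -73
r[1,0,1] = 62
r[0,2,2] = 60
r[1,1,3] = -91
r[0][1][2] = -40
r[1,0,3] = 25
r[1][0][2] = 19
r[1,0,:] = [-89, 62, 19, 25]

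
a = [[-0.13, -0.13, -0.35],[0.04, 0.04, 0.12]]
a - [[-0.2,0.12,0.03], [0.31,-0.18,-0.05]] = [[0.07, -0.25, -0.38], [-0.27, 0.22, 0.17]]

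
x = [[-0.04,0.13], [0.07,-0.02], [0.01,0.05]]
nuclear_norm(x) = 0.21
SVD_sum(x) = [[-0.05, 0.13], [0.02, -0.04], [-0.02, 0.04]] + [[0.01, 0.00], [0.05, 0.02], [0.03, 0.01]]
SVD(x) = [[-0.91,-0.16], [0.30,-0.89], [-0.29,-0.42]] @ diag([0.14895372817984964, 0.06490598478818015]) @ [[0.36, -0.93], [-0.93, -0.36]]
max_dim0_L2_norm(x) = 0.14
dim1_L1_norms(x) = [0.17, 0.09, 0.06]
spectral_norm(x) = 0.15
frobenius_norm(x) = 0.16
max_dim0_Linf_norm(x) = 0.13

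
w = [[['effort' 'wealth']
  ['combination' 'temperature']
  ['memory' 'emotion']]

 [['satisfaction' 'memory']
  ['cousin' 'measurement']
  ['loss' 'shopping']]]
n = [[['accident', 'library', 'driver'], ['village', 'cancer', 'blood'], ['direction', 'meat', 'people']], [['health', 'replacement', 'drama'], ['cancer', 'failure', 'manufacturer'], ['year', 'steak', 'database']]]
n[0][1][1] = 'cancer'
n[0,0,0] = 'accident'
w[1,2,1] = 'shopping'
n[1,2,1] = 'steak'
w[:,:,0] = [['effort', 'combination', 'memory'], ['satisfaction', 'cousin', 'loss']]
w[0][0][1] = 'wealth'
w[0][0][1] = 'wealth'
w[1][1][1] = 'measurement'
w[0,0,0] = 'effort'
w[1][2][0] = 'loss'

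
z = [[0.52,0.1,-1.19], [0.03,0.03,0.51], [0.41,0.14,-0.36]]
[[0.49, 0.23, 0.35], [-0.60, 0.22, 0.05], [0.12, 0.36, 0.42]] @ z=[[0.41, 0.10, -0.59],[-0.28, -0.05, 0.81],[0.25, 0.08, -0.11]]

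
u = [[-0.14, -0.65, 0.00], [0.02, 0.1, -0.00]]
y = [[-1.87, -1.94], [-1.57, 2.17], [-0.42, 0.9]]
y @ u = [[0.22, 1.02, 0.00], [0.26, 1.24, 0.0], [0.08, 0.36, 0.0]]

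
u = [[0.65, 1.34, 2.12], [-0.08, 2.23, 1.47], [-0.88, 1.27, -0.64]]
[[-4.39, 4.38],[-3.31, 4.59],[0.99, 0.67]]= u @ [[-0.75, 1.18], [-0.51, 1.67], [-1.52, 0.65]]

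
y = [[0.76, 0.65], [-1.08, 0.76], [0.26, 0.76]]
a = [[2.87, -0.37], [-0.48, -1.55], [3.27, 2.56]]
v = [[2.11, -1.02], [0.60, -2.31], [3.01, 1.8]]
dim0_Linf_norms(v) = [3.01, 2.31]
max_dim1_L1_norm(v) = 4.81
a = y + v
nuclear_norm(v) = 6.80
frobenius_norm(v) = 4.85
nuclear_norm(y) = 2.60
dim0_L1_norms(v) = [5.72, 5.13]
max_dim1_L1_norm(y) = 1.84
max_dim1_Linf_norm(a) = 3.27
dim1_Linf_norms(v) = [2.11, 2.31, 3.01]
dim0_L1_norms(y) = [2.1, 2.17]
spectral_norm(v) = 3.82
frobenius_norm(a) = 5.32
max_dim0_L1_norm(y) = 2.17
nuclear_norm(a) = 7.01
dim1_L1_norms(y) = [1.41, 1.84, 1.02]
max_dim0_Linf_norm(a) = 3.27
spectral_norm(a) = 4.86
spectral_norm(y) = 1.37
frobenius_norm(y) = 1.84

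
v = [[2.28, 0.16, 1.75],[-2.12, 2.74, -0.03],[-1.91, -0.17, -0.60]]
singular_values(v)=[4.21, 2.51, 0.55]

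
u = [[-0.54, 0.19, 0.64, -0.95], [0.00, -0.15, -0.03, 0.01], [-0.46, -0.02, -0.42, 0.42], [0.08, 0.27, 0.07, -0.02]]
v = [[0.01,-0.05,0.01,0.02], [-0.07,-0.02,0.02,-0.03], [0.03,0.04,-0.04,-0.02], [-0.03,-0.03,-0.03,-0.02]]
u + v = [[-0.53, 0.14, 0.65, -0.93], [-0.07, -0.17, -0.01, -0.02], [-0.43, 0.02, -0.46, 0.40], [0.05, 0.24, 0.04, -0.04]]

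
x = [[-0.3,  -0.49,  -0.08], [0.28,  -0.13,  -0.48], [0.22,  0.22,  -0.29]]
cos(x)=[[1.03, -0.1, -0.14],[0.12, 1.11, -0.09],[0.04, 0.10, 1.02]]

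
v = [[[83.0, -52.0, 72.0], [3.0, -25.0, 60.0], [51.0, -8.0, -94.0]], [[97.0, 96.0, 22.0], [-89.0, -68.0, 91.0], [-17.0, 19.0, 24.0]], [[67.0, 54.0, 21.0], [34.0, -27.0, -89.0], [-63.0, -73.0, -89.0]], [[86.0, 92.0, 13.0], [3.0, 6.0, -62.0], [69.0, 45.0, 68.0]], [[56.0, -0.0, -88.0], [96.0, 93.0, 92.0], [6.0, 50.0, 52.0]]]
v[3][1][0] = 3.0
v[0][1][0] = 3.0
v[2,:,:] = [[67.0, 54.0, 21.0], [34.0, -27.0, -89.0], [-63.0, -73.0, -89.0]]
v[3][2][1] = 45.0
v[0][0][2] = 72.0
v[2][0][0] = 67.0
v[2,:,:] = [[67.0, 54.0, 21.0], [34.0, -27.0, -89.0], [-63.0, -73.0, -89.0]]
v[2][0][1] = 54.0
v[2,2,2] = -89.0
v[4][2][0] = 6.0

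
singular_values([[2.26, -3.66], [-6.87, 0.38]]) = [7.43, 3.27]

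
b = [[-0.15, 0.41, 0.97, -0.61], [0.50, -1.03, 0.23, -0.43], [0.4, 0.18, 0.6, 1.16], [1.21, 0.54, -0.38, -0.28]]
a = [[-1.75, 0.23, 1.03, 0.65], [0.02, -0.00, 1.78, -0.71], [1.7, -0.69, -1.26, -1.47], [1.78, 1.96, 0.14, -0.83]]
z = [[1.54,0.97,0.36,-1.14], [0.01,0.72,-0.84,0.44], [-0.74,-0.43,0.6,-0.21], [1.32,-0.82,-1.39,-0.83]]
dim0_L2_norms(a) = [3.02, 2.09, 2.42, 1.94]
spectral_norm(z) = 2.66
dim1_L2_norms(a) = [2.14, 1.92, 2.67, 2.78]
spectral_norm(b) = 1.46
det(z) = -2.07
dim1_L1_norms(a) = [3.66, 2.51, 5.12, 4.71]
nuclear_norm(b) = 5.24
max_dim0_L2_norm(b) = 1.41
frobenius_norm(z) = 3.51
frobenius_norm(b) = 2.63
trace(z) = 2.03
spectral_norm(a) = 3.75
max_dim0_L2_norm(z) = 2.16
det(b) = -2.87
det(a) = 6.03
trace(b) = -0.86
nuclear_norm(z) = 6.16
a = b @ z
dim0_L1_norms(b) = [2.26, 2.16, 2.18, 2.48]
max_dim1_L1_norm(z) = 4.36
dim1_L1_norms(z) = [4.01, 2.01, 1.98, 4.36]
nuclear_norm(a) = 8.27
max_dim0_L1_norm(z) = 3.61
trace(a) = -3.84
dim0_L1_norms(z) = [3.61, 2.94, 3.19, 2.62]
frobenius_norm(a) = 4.81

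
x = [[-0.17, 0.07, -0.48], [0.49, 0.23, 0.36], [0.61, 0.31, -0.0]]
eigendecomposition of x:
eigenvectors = [[0.32+0.00j, -0.61+0.00j, (-0.61-0j)], [(-0.87+0j), 0.58+0.13j, (0.58-0.13j)], [-0.38+0.00j, (0.21+0.48j), (0.21-0.48j)]]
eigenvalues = [(0.21+0j), (-0.07+0.36j), (-0.07-0.36j)]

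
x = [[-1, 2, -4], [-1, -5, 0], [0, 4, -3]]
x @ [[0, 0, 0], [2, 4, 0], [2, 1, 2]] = [[-4, 4, -8], [-10, -20, 0], [2, 13, -6]]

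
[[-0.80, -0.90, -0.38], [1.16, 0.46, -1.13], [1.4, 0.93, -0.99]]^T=[[-0.80, 1.16, 1.40], [-0.9, 0.46, 0.93], [-0.38, -1.13, -0.99]]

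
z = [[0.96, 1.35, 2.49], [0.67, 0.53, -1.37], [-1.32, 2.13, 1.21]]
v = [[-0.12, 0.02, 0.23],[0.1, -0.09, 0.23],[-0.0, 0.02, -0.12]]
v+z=[[0.84, 1.37, 2.72], [0.77, 0.44, -1.14], [-1.32, 2.15, 1.09]]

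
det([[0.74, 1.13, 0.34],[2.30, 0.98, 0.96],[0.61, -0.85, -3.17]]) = 6.338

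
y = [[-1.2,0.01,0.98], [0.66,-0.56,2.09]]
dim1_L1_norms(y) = [2.19, 3.31]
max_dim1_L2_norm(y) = 2.26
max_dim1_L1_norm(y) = 3.31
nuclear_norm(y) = 3.75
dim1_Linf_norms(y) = [1.2, 2.09]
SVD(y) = [[0.36, 0.93], [0.93, -0.36]] @ diag([2.367554792468501, 1.3829259939199319]) @ [[0.08, -0.22, 0.97], [-0.98, 0.15, 0.11]]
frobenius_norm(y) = 2.74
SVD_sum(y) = [[0.06, -0.19, 0.84], [0.17, -0.48, 2.15]] + [[-1.26, 0.2, 0.14], [0.49, -0.08, -0.06]]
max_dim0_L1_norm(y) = 3.07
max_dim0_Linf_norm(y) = 2.09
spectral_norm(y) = 2.37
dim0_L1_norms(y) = [1.86, 0.57, 3.07]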